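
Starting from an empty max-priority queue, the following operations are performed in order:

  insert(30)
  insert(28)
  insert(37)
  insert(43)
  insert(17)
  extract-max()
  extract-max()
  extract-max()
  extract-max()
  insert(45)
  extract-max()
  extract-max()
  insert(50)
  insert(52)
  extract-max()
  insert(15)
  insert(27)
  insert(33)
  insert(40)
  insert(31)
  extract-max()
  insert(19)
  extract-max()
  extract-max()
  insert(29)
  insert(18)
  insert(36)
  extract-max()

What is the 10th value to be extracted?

insert 30 → {30}
insert 28 → {30, 28}
insert 37 → {37, 30, 28}
insert 43 → {43, 37, 30, 28}
insert 17 → {43, 37, 30, 28, 17}
extract-max → 43; now {37, 30, 28, 17}
extract-max → 37; now {30, 28, 17}
extract-max → 30; now {28, 17}
extract-max → 28; now {17}
insert 45 → {45, 17}
extract-max → 45; now {17}
extract-max → 17; now {}
insert 50 → {50}
insert 52 → {52, 50}
extract-max → 52; now {50}
insert 15 → {50, 15}
insert 27 → {50, 27, 15}
insert 33 → {50, 33, 27, 15}
insert 40 → {50, 40, 33, 27, 15}
insert 31 → {50, 40, 33, 31, 27, 15}
extract-max → 50; now {40, 33, 31, 27, 15}
insert 19 → {40, 33, 31, 27, 19, 15}
extract-max → 40; now {33, 31, 27, 19, 15}
extract-max → 33; now {31, 27, 19, 15}
insert 29 → {31, 29, 27, 19, 15}
insert 18 → {31, 29, 27, 19, 18, 15}
insert 36 → {36, 31, 29, 27, 19, 18, 15}
extract-max → 36; now {31, 29, 27, 19, 18, 15}

33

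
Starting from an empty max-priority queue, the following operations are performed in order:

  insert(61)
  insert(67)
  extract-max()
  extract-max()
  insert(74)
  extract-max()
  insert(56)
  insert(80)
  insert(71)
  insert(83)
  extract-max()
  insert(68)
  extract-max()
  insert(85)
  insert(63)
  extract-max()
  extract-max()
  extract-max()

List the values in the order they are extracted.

insert 61 → {61}
insert 67 → {67, 61}
extract-max → 67; now {61}
extract-max → 61; now {}
insert 74 → {74}
extract-max → 74; now {}
insert 56 → {56}
insert 80 → {80, 56}
insert 71 → {80, 71, 56}
insert 83 → {83, 80, 71, 56}
extract-max → 83; now {80, 71, 56}
insert 68 → {80, 71, 68, 56}
extract-max → 80; now {71, 68, 56}
insert 85 → {85, 71, 68, 56}
insert 63 → {85, 71, 68, 63, 56}
extract-max → 85; now {71, 68, 63, 56}
extract-max → 71; now {68, 63, 56}
extract-max → 68; now {63, 56}

[67, 61, 74, 83, 80, 85, 71, 68]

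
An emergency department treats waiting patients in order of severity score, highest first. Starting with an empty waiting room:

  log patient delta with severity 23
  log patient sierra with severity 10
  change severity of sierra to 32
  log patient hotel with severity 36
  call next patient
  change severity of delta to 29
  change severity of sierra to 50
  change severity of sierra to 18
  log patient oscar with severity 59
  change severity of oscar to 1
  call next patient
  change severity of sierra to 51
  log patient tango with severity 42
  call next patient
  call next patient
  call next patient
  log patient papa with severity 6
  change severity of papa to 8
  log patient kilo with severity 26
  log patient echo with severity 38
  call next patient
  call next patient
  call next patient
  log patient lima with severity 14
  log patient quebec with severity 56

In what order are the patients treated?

add delta (severity 23) → {delta:23}
add sierra (severity 10) → {delta:23, sierra:10}
update sierra to severity 32 → {sierra:32, delta:23}
add hotel (severity 36) → {hotel:36, sierra:32, delta:23}
call next patient → hotel; now {sierra:32, delta:23}
update delta to severity 29 → {sierra:32, delta:29}
update sierra to severity 50 → {sierra:50, delta:29}
update sierra to severity 18 → {delta:29, sierra:18}
add oscar (severity 59) → {oscar:59, delta:29, sierra:18}
update oscar to severity 1 → {delta:29, sierra:18, oscar:1}
call next patient → delta; now {sierra:18, oscar:1}
update sierra to severity 51 → {sierra:51, oscar:1}
add tango (severity 42) → {sierra:51, tango:42, oscar:1}
call next patient → sierra; now {tango:42, oscar:1}
call next patient → tango; now {oscar:1}
call next patient → oscar; now {}
add papa (severity 6) → {papa:6}
update papa to severity 8 → {papa:8}
add kilo (severity 26) → {kilo:26, papa:8}
add echo (severity 38) → {echo:38, kilo:26, papa:8}
call next patient → echo; now {kilo:26, papa:8}
call next patient → kilo; now {papa:8}
call next patient → papa; now {}
add lima (severity 14) → {lima:14}
add quebec (severity 56) → {quebec:56, lima:14}

hotel → delta → sierra → tango → oscar → echo → kilo → papa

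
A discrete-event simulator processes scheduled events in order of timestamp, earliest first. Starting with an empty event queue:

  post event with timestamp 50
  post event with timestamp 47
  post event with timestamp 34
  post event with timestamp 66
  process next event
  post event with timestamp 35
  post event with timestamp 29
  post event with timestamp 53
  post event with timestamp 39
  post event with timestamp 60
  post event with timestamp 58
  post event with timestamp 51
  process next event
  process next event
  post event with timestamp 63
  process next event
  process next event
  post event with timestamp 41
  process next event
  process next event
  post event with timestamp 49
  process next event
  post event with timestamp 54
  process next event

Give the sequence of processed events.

insert 50 → {50}
insert 47 → {47, 50}
insert 34 → {34, 47, 50}
insert 66 → {34, 47, 50, 66}
process next event → 34; now {47, 50, 66}
insert 35 → {35, 47, 50, 66}
insert 29 → {29, 35, 47, 50, 66}
insert 53 → {29, 35, 47, 50, 53, 66}
insert 39 → {29, 35, 39, 47, 50, 53, 66}
insert 60 → {29, 35, 39, 47, 50, 53, 60, 66}
insert 58 → {29, 35, 39, 47, 50, 53, 58, 60, 66}
insert 51 → {29, 35, 39, 47, 50, 51, 53, 58, 60, 66}
process next event → 29; now {35, 39, 47, 50, 51, 53, 58, 60, 66}
process next event → 35; now {39, 47, 50, 51, 53, 58, 60, 66}
insert 63 → {39, 47, 50, 51, 53, 58, 60, 63, 66}
process next event → 39; now {47, 50, 51, 53, 58, 60, 63, 66}
process next event → 47; now {50, 51, 53, 58, 60, 63, 66}
insert 41 → {41, 50, 51, 53, 58, 60, 63, 66}
process next event → 41; now {50, 51, 53, 58, 60, 63, 66}
process next event → 50; now {51, 53, 58, 60, 63, 66}
insert 49 → {49, 51, 53, 58, 60, 63, 66}
process next event → 49; now {51, 53, 58, 60, 63, 66}
insert 54 → {51, 53, 54, 58, 60, 63, 66}
process next event → 51; now {53, 54, 58, 60, 63, 66}

34, 29, 35, 39, 47, 41, 50, 49, 51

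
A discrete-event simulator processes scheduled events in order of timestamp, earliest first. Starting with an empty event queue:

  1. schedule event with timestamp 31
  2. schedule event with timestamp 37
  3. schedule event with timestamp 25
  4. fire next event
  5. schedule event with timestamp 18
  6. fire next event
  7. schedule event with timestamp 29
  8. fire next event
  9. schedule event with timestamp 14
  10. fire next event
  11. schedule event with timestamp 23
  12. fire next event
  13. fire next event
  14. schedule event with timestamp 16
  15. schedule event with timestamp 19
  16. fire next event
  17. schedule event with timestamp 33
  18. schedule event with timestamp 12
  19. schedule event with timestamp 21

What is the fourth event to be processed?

14

insert 31 → {31}
insert 37 → {31, 37}
insert 25 → {25, 31, 37}
fire next event → 25; now {31, 37}
insert 18 → {18, 31, 37}
fire next event → 18; now {31, 37}
insert 29 → {29, 31, 37}
fire next event → 29; now {31, 37}
insert 14 → {14, 31, 37}
fire next event → 14; now {31, 37}
insert 23 → {23, 31, 37}
fire next event → 23; now {31, 37}
fire next event → 31; now {37}
insert 16 → {16, 37}
insert 19 → {16, 19, 37}
fire next event → 16; now {19, 37}
insert 33 → {19, 33, 37}
insert 12 → {12, 19, 33, 37}
insert 21 → {12, 19, 21, 33, 37}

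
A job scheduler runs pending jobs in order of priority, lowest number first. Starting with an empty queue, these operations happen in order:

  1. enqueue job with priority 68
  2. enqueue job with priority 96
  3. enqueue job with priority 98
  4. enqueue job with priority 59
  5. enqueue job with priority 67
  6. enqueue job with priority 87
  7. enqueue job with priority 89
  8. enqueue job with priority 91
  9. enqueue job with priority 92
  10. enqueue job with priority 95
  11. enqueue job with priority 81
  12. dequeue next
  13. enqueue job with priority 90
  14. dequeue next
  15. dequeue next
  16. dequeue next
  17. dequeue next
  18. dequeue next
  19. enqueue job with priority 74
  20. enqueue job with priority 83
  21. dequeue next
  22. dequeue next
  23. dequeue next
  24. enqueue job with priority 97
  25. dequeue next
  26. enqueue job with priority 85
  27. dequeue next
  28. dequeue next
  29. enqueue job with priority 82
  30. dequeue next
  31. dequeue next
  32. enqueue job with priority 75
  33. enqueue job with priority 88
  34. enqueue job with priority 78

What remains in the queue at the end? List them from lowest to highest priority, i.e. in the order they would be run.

insert 68 → {68}
insert 96 → {68, 96}
insert 98 → {68, 96, 98}
insert 59 → {59, 68, 96, 98}
insert 67 → {59, 67, 68, 96, 98}
insert 87 → {59, 67, 68, 87, 96, 98}
insert 89 → {59, 67, 68, 87, 89, 96, 98}
insert 91 → {59, 67, 68, 87, 89, 91, 96, 98}
insert 92 → {59, 67, 68, 87, 89, 91, 92, 96, 98}
insert 95 → {59, 67, 68, 87, 89, 91, 92, 95, 96, 98}
insert 81 → {59, 67, 68, 81, 87, 89, 91, 92, 95, 96, 98}
dequeue next → 59; now {67, 68, 81, 87, 89, 91, 92, 95, 96, 98}
insert 90 → {67, 68, 81, 87, 89, 90, 91, 92, 95, 96, 98}
dequeue next → 67; now {68, 81, 87, 89, 90, 91, 92, 95, 96, 98}
dequeue next → 68; now {81, 87, 89, 90, 91, 92, 95, 96, 98}
dequeue next → 81; now {87, 89, 90, 91, 92, 95, 96, 98}
dequeue next → 87; now {89, 90, 91, 92, 95, 96, 98}
dequeue next → 89; now {90, 91, 92, 95, 96, 98}
insert 74 → {74, 90, 91, 92, 95, 96, 98}
insert 83 → {74, 83, 90, 91, 92, 95, 96, 98}
dequeue next → 74; now {83, 90, 91, 92, 95, 96, 98}
dequeue next → 83; now {90, 91, 92, 95, 96, 98}
dequeue next → 90; now {91, 92, 95, 96, 98}
insert 97 → {91, 92, 95, 96, 97, 98}
dequeue next → 91; now {92, 95, 96, 97, 98}
insert 85 → {85, 92, 95, 96, 97, 98}
dequeue next → 85; now {92, 95, 96, 97, 98}
dequeue next → 92; now {95, 96, 97, 98}
insert 82 → {82, 95, 96, 97, 98}
dequeue next → 82; now {95, 96, 97, 98}
dequeue next → 95; now {96, 97, 98}
insert 75 → {75, 96, 97, 98}
insert 88 → {75, 88, 96, 97, 98}
insert 78 → {75, 78, 88, 96, 97, 98}

75, 78, 88, 96, 97, 98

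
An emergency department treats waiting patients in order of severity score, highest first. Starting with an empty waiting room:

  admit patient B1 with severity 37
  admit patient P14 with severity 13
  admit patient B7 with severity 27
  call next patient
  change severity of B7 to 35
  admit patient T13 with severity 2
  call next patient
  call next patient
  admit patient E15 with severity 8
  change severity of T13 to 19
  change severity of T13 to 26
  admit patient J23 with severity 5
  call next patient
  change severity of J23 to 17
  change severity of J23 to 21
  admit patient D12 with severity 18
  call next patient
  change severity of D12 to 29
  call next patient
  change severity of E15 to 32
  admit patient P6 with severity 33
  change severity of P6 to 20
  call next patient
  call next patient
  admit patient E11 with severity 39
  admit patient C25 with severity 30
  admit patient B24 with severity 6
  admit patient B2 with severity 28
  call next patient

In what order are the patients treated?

add B1 (severity 37) → {B1:37}
add P14 (severity 13) → {B1:37, P14:13}
add B7 (severity 27) → {B1:37, B7:27, P14:13}
call next patient → B1; now {B7:27, P14:13}
update B7 to severity 35 → {B7:35, P14:13}
add T13 (severity 2) → {B7:35, P14:13, T13:2}
call next patient → B7; now {P14:13, T13:2}
call next patient → P14; now {T13:2}
add E15 (severity 8) → {E15:8, T13:2}
update T13 to severity 19 → {T13:19, E15:8}
update T13 to severity 26 → {T13:26, E15:8}
add J23 (severity 5) → {T13:26, E15:8, J23:5}
call next patient → T13; now {E15:8, J23:5}
update J23 to severity 17 → {J23:17, E15:8}
update J23 to severity 21 → {J23:21, E15:8}
add D12 (severity 18) → {J23:21, D12:18, E15:8}
call next patient → J23; now {D12:18, E15:8}
update D12 to severity 29 → {D12:29, E15:8}
call next patient → D12; now {E15:8}
update E15 to severity 32 → {E15:32}
add P6 (severity 33) → {P6:33, E15:32}
update P6 to severity 20 → {E15:32, P6:20}
call next patient → E15; now {P6:20}
call next patient → P6; now {}
add E11 (severity 39) → {E11:39}
add C25 (severity 30) → {E11:39, C25:30}
add B24 (severity 6) → {E11:39, C25:30, B24:6}
add B2 (severity 28) → {E11:39, C25:30, B2:28, B24:6}
call next patient → E11; now {C25:30, B2:28, B24:6}

B1 → B7 → P14 → T13 → J23 → D12 → E15 → P6 → E11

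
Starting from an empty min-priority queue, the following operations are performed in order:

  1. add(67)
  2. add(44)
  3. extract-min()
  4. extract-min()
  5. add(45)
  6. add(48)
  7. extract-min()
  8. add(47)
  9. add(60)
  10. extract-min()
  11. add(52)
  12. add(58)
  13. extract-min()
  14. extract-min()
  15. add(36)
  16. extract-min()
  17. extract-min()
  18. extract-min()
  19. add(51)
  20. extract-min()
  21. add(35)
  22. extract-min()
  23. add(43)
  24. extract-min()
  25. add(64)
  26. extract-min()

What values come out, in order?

insert 67 → {67}
insert 44 → {44, 67}
extract-min → 44; now {67}
extract-min → 67; now {}
insert 45 → {45}
insert 48 → {45, 48}
extract-min → 45; now {48}
insert 47 → {47, 48}
insert 60 → {47, 48, 60}
extract-min → 47; now {48, 60}
insert 52 → {48, 52, 60}
insert 58 → {48, 52, 58, 60}
extract-min → 48; now {52, 58, 60}
extract-min → 52; now {58, 60}
insert 36 → {36, 58, 60}
extract-min → 36; now {58, 60}
extract-min → 58; now {60}
extract-min → 60; now {}
insert 51 → {51}
extract-min → 51; now {}
insert 35 → {35}
extract-min → 35; now {}
insert 43 → {43}
extract-min → 43; now {}
insert 64 → {64}
extract-min → 64; now {}

44, 67, 45, 47, 48, 52, 36, 58, 60, 51, 35, 43, 64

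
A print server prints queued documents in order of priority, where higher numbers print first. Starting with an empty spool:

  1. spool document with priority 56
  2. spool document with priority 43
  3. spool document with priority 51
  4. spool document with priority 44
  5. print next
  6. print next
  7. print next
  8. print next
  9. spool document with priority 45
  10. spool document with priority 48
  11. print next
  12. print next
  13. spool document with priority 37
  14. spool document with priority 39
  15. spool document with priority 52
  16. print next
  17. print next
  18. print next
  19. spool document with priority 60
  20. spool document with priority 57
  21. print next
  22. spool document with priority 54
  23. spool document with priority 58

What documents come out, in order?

56, 51, 44, 43, 48, 45, 52, 39, 37, 60

insert 56 → {56}
insert 43 → {56, 43}
insert 51 → {56, 51, 43}
insert 44 → {56, 51, 44, 43}
print next → 56; now {51, 44, 43}
print next → 51; now {44, 43}
print next → 44; now {43}
print next → 43; now {}
insert 45 → {45}
insert 48 → {48, 45}
print next → 48; now {45}
print next → 45; now {}
insert 37 → {37}
insert 39 → {39, 37}
insert 52 → {52, 39, 37}
print next → 52; now {39, 37}
print next → 39; now {37}
print next → 37; now {}
insert 60 → {60}
insert 57 → {60, 57}
print next → 60; now {57}
insert 54 → {57, 54}
insert 58 → {58, 57, 54}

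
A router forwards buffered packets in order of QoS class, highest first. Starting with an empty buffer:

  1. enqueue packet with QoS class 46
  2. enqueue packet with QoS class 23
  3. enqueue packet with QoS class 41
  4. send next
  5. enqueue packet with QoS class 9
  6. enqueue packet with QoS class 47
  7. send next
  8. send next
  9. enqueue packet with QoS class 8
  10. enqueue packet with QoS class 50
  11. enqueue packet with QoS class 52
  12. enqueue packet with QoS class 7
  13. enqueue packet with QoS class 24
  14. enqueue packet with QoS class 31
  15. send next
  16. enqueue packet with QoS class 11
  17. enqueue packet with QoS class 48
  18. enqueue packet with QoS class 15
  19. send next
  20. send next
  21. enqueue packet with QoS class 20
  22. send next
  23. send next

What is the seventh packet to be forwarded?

31

insert 46 → {46}
insert 23 → {46, 23}
insert 41 → {46, 41, 23}
send next → 46; now {41, 23}
insert 9 → {41, 23, 9}
insert 47 → {47, 41, 23, 9}
send next → 47; now {41, 23, 9}
send next → 41; now {23, 9}
insert 8 → {23, 9, 8}
insert 50 → {50, 23, 9, 8}
insert 52 → {52, 50, 23, 9, 8}
insert 7 → {52, 50, 23, 9, 8, 7}
insert 24 → {52, 50, 24, 23, 9, 8, 7}
insert 31 → {52, 50, 31, 24, 23, 9, 8, 7}
send next → 52; now {50, 31, 24, 23, 9, 8, 7}
insert 11 → {50, 31, 24, 23, 11, 9, 8, 7}
insert 48 → {50, 48, 31, 24, 23, 11, 9, 8, 7}
insert 15 → {50, 48, 31, 24, 23, 15, 11, 9, 8, 7}
send next → 50; now {48, 31, 24, 23, 15, 11, 9, 8, 7}
send next → 48; now {31, 24, 23, 15, 11, 9, 8, 7}
insert 20 → {31, 24, 23, 20, 15, 11, 9, 8, 7}
send next → 31; now {24, 23, 20, 15, 11, 9, 8, 7}
send next → 24; now {23, 20, 15, 11, 9, 8, 7}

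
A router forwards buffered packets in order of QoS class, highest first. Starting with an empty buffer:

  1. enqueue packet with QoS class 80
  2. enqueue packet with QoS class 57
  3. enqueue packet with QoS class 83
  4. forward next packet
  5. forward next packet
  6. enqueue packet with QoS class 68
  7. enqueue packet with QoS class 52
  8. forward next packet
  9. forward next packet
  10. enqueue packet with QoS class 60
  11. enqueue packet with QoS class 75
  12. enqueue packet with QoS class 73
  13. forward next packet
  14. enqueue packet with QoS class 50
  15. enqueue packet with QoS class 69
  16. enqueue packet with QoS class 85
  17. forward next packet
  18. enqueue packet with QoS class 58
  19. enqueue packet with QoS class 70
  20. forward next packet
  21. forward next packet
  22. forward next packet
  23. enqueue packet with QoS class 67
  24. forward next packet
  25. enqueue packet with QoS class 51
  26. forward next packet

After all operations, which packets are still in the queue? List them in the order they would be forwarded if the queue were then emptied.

insert 80 → {80}
insert 57 → {80, 57}
insert 83 → {83, 80, 57}
forward next packet → 83; now {80, 57}
forward next packet → 80; now {57}
insert 68 → {68, 57}
insert 52 → {68, 57, 52}
forward next packet → 68; now {57, 52}
forward next packet → 57; now {52}
insert 60 → {60, 52}
insert 75 → {75, 60, 52}
insert 73 → {75, 73, 60, 52}
forward next packet → 75; now {73, 60, 52}
insert 50 → {73, 60, 52, 50}
insert 69 → {73, 69, 60, 52, 50}
insert 85 → {85, 73, 69, 60, 52, 50}
forward next packet → 85; now {73, 69, 60, 52, 50}
insert 58 → {73, 69, 60, 58, 52, 50}
insert 70 → {73, 70, 69, 60, 58, 52, 50}
forward next packet → 73; now {70, 69, 60, 58, 52, 50}
forward next packet → 70; now {69, 60, 58, 52, 50}
forward next packet → 69; now {60, 58, 52, 50}
insert 67 → {67, 60, 58, 52, 50}
forward next packet → 67; now {60, 58, 52, 50}
insert 51 → {60, 58, 52, 51, 50}
forward next packet → 60; now {58, 52, 51, 50}

[58, 52, 51, 50]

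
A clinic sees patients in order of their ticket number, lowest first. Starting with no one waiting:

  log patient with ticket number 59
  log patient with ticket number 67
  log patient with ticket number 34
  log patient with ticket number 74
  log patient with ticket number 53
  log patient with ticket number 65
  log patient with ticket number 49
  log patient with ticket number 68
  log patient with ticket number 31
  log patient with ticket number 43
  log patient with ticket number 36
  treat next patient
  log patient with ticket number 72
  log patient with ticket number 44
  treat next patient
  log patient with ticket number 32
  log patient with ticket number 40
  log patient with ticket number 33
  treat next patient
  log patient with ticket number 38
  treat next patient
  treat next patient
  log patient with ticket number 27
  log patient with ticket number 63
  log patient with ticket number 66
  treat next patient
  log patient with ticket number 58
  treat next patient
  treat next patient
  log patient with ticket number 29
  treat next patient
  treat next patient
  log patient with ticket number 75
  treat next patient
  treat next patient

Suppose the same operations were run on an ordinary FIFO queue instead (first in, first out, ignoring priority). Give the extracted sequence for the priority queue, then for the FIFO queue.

insert 59 → {59}
insert 67 → {59, 67}
insert 34 → {34, 59, 67}
insert 74 → {34, 59, 67, 74}
insert 53 → {34, 53, 59, 67, 74}
insert 65 → {34, 53, 59, 65, 67, 74}
insert 49 → {34, 49, 53, 59, 65, 67, 74}
insert 68 → {34, 49, 53, 59, 65, 67, 68, 74}
insert 31 → {31, 34, 49, 53, 59, 65, 67, 68, 74}
insert 43 → {31, 34, 43, 49, 53, 59, 65, 67, 68, 74}
insert 36 → {31, 34, 36, 43, 49, 53, 59, 65, 67, 68, 74}
treat next patient → 31; now {34, 36, 43, 49, 53, 59, 65, 67, 68, 74}
insert 72 → {34, 36, 43, 49, 53, 59, 65, 67, 68, 72, 74}
insert 44 → {34, 36, 43, 44, 49, 53, 59, 65, 67, 68, 72, 74}
treat next patient → 34; now {36, 43, 44, 49, 53, 59, 65, 67, 68, 72, 74}
insert 32 → {32, 36, 43, 44, 49, 53, 59, 65, 67, 68, 72, 74}
insert 40 → {32, 36, 40, 43, 44, 49, 53, 59, 65, 67, 68, 72, 74}
insert 33 → {32, 33, 36, 40, 43, 44, 49, 53, 59, 65, 67, 68, 72, 74}
treat next patient → 32; now {33, 36, 40, 43, 44, 49, 53, 59, 65, 67, 68, 72, 74}
insert 38 → {33, 36, 38, 40, 43, 44, 49, 53, 59, 65, 67, 68, 72, 74}
treat next patient → 33; now {36, 38, 40, 43, 44, 49, 53, 59, 65, 67, 68, 72, 74}
treat next patient → 36; now {38, 40, 43, 44, 49, 53, 59, 65, 67, 68, 72, 74}
insert 27 → {27, 38, 40, 43, 44, 49, 53, 59, 65, 67, 68, 72, 74}
insert 63 → {27, 38, 40, 43, 44, 49, 53, 59, 63, 65, 67, 68, 72, 74}
insert 66 → {27, 38, 40, 43, 44, 49, 53, 59, 63, 65, 66, 67, 68, 72, 74}
treat next patient → 27; now {38, 40, 43, 44, 49, 53, 59, 63, 65, 66, 67, 68, 72, 74}
insert 58 → {38, 40, 43, 44, 49, 53, 58, 59, 63, 65, 66, 67, 68, 72, 74}
treat next patient → 38; now {40, 43, 44, 49, 53, 58, 59, 63, 65, 66, 67, 68, 72, 74}
treat next patient → 40; now {43, 44, 49, 53, 58, 59, 63, 65, 66, 67, 68, 72, 74}
insert 29 → {29, 43, 44, 49, 53, 58, 59, 63, 65, 66, 67, 68, 72, 74}
treat next patient → 29; now {43, 44, 49, 53, 58, 59, 63, 65, 66, 67, 68, 72, 74}
treat next patient → 43; now {44, 49, 53, 58, 59, 63, 65, 66, 67, 68, 72, 74}
insert 75 → {44, 49, 53, 58, 59, 63, 65, 66, 67, 68, 72, 74, 75}
treat next patient → 44; now {49, 53, 58, 59, 63, 65, 66, 67, 68, 72, 74, 75}
treat next patient → 49; now {53, 58, 59, 63, 65, 66, 67, 68, 72, 74, 75}

priority queue: 31, 34, 32, 33, 36, 27, 38, 40, 29, 43, 44, 49; FIFO queue: 59 → 67 → 34 → 74 → 53 → 65 → 49 → 68 → 31 → 43 → 36 → 72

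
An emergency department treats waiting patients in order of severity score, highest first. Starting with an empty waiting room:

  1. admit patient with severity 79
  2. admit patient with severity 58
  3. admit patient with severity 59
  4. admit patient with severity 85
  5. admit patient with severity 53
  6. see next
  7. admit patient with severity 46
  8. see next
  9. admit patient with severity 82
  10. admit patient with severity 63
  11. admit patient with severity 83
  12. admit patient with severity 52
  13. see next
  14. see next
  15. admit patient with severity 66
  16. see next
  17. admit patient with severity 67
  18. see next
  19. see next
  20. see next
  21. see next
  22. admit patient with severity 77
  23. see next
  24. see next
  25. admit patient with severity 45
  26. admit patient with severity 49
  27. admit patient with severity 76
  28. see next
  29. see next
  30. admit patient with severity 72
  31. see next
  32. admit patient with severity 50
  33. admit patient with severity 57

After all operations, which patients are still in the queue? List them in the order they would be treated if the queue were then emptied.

insert 79 → {79}
insert 58 → {79, 58}
insert 59 → {79, 59, 58}
insert 85 → {85, 79, 59, 58}
insert 53 → {85, 79, 59, 58, 53}
see next → 85; now {79, 59, 58, 53}
insert 46 → {79, 59, 58, 53, 46}
see next → 79; now {59, 58, 53, 46}
insert 82 → {82, 59, 58, 53, 46}
insert 63 → {82, 63, 59, 58, 53, 46}
insert 83 → {83, 82, 63, 59, 58, 53, 46}
insert 52 → {83, 82, 63, 59, 58, 53, 52, 46}
see next → 83; now {82, 63, 59, 58, 53, 52, 46}
see next → 82; now {63, 59, 58, 53, 52, 46}
insert 66 → {66, 63, 59, 58, 53, 52, 46}
see next → 66; now {63, 59, 58, 53, 52, 46}
insert 67 → {67, 63, 59, 58, 53, 52, 46}
see next → 67; now {63, 59, 58, 53, 52, 46}
see next → 63; now {59, 58, 53, 52, 46}
see next → 59; now {58, 53, 52, 46}
see next → 58; now {53, 52, 46}
insert 77 → {77, 53, 52, 46}
see next → 77; now {53, 52, 46}
see next → 53; now {52, 46}
insert 45 → {52, 46, 45}
insert 49 → {52, 49, 46, 45}
insert 76 → {76, 52, 49, 46, 45}
see next → 76; now {52, 49, 46, 45}
see next → 52; now {49, 46, 45}
insert 72 → {72, 49, 46, 45}
see next → 72; now {49, 46, 45}
insert 50 → {50, 49, 46, 45}
insert 57 → {57, 50, 49, 46, 45}

57 → 50 → 49 → 46 → 45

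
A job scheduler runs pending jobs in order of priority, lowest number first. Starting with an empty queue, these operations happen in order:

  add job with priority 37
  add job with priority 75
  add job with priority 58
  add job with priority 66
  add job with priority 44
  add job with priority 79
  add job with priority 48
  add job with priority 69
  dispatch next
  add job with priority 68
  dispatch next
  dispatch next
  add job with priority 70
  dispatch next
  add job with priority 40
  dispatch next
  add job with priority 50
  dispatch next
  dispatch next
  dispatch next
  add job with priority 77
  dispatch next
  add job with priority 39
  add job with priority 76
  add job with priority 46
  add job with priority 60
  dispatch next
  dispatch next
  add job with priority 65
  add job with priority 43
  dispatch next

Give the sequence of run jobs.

37 → 44 → 48 → 58 → 40 → 50 → 66 → 68 → 69 → 39 → 46 → 43

insert 37 → {37}
insert 75 → {37, 75}
insert 58 → {37, 58, 75}
insert 66 → {37, 58, 66, 75}
insert 44 → {37, 44, 58, 66, 75}
insert 79 → {37, 44, 58, 66, 75, 79}
insert 48 → {37, 44, 48, 58, 66, 75, 79}
insert 69 → {37, 44, 48, 58, 66, 69, 75, 79}
dispatch next → 37; now {44, 48, 58, 66, 69, 75, 79}
insert 68 → {44, 48, 58, 66, 68, 69, 75, 79}
dispatch next → 44; now {48, 58, 66, 68, 69, 75, 79}
dispatch next → 48; now {58, 66, 68, 69, 75, 79}
insert 70 → {58, 66, 68, 69, 70, 75, 79}
dispatch next → 58; now {66, 68, 69, 70, 75, 79}
insert 40 → {40, 66, 68, 69, 70, 75, 79}
dispatch next → 40; now {66, 68, 69, 70, 75, 79}
insert 50 → {50, 66, 68, 69, 70, 75, 79}
dispatch next → 50; now {66, 68, 69, 70, 75, 79}
dispatch next → 66; now {68, 69, 70, 75, 79}
dispatch next → 68; now {69, 70, 75, 79}
insert 77 → {69, 70, 75, 77, 79}
dispatch next → 69; now {70, 75, 77, 79}
insert 39 → {39, 70, 75, 77, 79}
insert 76 → {39, 70, 75, 76, 77, 79}
insert 46 → {39, 46, 70, 75, 76, 77, 79}
insert 60 → {39, 46, 60, 70, 75, 76, 77, 79}
dispatch next → 39; now {46, 60, 70, 75, 76, 77, 79}
dispatch next → 46; now {60, 70, 75, 76, 77, 79}
insert 65 → {60, 65, 70, 75, 76, 77, 79}
insert 43 → {43, 60, 65, 70, 75, 76, 77, 79}
dispatch next → 43; now {60, 65, 70, 75, 76, 77, 79}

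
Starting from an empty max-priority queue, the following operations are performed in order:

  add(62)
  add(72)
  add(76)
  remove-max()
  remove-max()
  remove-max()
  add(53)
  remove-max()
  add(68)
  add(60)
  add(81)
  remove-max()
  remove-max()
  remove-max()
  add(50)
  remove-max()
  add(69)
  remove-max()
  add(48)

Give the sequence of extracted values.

76 → 72 → 62 → 53 → 81 → 68 → 60 → 50 → 69

insert 62 → {62}
insert 72 → {72, 62}
insert 76 → {76, 72, 62}
remove-max → 76; now {72, 62}
remove-max → 72; now {62}
remove-max → 62; now {}
insert 53 → {53}
remove-max → 53; now {}
insert 68 → {68}
insert 60 → {68, 60}
insert 81 → {81, 68, 60}
remove-max → 81; now {68, 60}
remove-max → 68; now {60}
remove-max → 60; now {}
insert 50 → {50}
remove-max → 50; now {}
insert 69 → {69}
remove-max → 69; now {}
insert 48 → {48}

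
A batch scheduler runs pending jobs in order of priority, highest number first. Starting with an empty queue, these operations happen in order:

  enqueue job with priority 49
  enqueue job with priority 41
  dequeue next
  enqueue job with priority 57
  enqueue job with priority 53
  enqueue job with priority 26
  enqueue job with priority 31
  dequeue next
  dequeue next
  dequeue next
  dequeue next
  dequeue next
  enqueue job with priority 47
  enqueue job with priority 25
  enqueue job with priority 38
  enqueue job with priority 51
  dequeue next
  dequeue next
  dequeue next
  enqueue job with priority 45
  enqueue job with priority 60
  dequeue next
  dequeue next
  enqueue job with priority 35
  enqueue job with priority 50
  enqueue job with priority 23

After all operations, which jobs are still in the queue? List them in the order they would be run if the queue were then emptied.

insert 49 → {49}
insert 41 → {49, 41}
dequeue next → 49; now {41}
insert 57 → {57, 41}
insert 53 → {57, 53, 41}
insert 26 → {57, 53, 41, 26}
insert 31 → {57, 53, 41, 31, 26}
dequeue next → 57; now {53, 41, 31, 26}
dequeue next → 53; now {41, 31, 26}
dequeue next → 41; now {31, 26}
dequeue next → 31; now {26}
dequeue next → 26; now {}
insert 47 → {47}
insert 25 → {47, 25}
insert 38 → {47, 38, 25}
insert 51 → {51, 47, 38, 25}
dequeue next → 51; now {47, 38, 25}
dequeue next → 47; now {38, 25}
dequeue next → 38; now {25}
insert 45 → {45, 25}
insert 60 → {60, 45, 25}
dequeue next → 60; now {45, 25}
dequeue next → 45; now {25}
insert 35 → {35, 25}
insert 50 → {50, 35, 25}
insert 23 → {50, 35, 25, 23}

50, 35, 25, 23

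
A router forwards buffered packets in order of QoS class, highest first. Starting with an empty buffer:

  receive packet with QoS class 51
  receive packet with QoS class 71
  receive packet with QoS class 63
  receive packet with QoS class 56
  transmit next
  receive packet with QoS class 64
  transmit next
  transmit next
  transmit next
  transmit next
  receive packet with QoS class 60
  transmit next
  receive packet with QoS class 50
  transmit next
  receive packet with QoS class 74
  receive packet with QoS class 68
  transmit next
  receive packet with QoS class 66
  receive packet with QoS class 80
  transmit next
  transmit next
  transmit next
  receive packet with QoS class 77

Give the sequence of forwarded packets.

insert 51 → {51}
insert 71 → {71, 51}
insert 63 → {71, 63, 51}
insert 56 → {71, 63, 56, 51}
transmit next → 71; now {63, 56, 51}
insert 64 → {64, 63, 56, 51}
transmit next → 64; now {63, 56, 51}
transmit next → 63; now {56, 51}
transmit next → 56; now {51}
transmit next → 51; now {}
insert 60 → {60}
transmit next → 60; now {}
insert 50 → {50}
transmit next → 50; now {}
insert 74 → {74}
insert 68 → {74, 68}
transmit next → 74; now {68}
insert 66 → {68, 66}
insert 80 → {80, 68, 66}
transmit next → 80; now {68, 66}
transmit next → 68; now {66}
transmit next → 66; now {}
insert 77 → {77}

71, 64, 63, 56, 51, 60, 50, 74, 80, 68, 66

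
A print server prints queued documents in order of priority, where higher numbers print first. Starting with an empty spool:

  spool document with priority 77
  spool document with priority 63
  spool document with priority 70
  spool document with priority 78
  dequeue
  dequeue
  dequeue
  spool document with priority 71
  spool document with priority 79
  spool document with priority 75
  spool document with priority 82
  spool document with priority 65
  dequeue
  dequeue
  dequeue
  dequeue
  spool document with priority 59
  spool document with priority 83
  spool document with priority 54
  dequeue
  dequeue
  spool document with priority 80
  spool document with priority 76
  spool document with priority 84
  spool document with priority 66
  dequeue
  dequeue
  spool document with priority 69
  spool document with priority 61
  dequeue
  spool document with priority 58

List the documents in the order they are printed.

78, 77, 70, 82, 79, 75, 71, 83, 65, 84, 80, 76

insert 77 → {77}
insert 63 → {77, 63}
insert 70 → {77, 70, 63}
insert 78 → {78, 77, 70, 63}
dequeue → 78; now {77, 70, 63}
dequeue → 77; now {70, 63}
dequeue → 70; now {63}
insert 71 → {71, 63}
insert 79 → {79, 71, 63}
insert 75 → {79, 75, 71, 63}
insert 82 → {82, 79, 75, 71, 63}
insert 65 → {82, 79, 75, 71, 65, 63}
dequeue → 82; now {79, 75, 71, 65, 63}
dequeue → 79; now {75, 71, 65, 63}
dequeue → 75; now {71, 65, 63}
dequeue → 71; now {65, 63}
insert 59 → {65, 63, 59}
insert 83 → {83, 65, 63, 59}
insert 54 → {83, 65, 63, 59, 54}
dequeue → 83; now {65, 63, 59, 54}
dequeue → 65; now {63, 59, 54}
insert 80 → {80, 63, 59, 54}
insert 76 → {80, 76, 63, 59, 54}
insert 84 → {84, 80, 76, 63, 59, 54}
insert 66 → {84, 80, 76, 66, 63, 59, 54}
dequeue → 84; now {80, 76, 66, 63, 59, 54}
dequeue → 80; now {76, 66, 63, 59, 54}
insert 69 → {76, 69, 66, 63, 59, 54}
insert 61 → {76, 69, 66, 63, 61, 59, 54}
dequeue → 76; now {69, 66, 63, 61, 59, 54}
insert 58 → {69, 66, 63, 61, 59, 58, 54}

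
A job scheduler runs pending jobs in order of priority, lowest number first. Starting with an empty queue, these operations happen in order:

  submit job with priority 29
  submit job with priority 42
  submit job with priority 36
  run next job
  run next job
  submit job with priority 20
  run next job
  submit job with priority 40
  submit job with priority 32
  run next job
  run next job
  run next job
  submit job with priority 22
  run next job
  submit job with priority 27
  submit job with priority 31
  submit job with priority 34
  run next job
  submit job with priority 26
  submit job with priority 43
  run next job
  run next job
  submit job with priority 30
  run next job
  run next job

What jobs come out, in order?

29 → 36 → 20 → 32 → 40 → 42 → 22 → 27 → 26 → 31 → 30 → 34

insert 29 → {29}
insert 42 → {29, 42}
insert 36 → {29, 36, 42}
run next job → 29; now {36, 42}
run next job → 36; now {42}
insert 20 → {20, 42}
run next job → 20; now {42}
insert 40 → {40, 42}
insert 32 → {32, 40, 42}
run next job → 32; now {40, 42}
run next job → 40; now {42}
run next job → 42; now {}
insert 22 → {22}
run next job → 22; now {}
insert 27 → {27}
insert 31 → {27, 31}
insert 34 → {27, 31, 34}
run next job → 27; now {31, 34}
insert 26 → {26, 31, 34}
insert 43 → {26, 31, 34, 43}
run next job → 26; now {31, 34, 43}
run next job → 31; now {34, 43}
insert 30 → {30, 34, 43}
run next job → 30; now {34, 43}
run next job → 34; now {43}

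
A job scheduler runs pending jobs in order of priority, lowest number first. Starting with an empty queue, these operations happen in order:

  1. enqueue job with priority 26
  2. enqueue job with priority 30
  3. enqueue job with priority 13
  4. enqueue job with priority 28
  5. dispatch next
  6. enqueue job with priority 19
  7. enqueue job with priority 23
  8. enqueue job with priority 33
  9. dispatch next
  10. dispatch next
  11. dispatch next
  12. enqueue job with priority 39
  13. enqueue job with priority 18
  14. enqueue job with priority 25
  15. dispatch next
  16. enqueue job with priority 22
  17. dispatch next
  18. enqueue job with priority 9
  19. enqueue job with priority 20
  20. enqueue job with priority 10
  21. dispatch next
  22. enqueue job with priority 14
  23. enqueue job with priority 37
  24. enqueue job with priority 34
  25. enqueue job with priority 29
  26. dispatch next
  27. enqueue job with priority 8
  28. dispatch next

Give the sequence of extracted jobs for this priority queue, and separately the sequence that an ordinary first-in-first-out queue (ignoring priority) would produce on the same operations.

priority queue: 13 → 19 → 23 → 26 → 18 → 22 → 9 → 10 → 8; FIFO queue: 26 → 30 → 13 → 28 → 19 → 23 → 33 → 39 → 18

insert 26 → {26}
insert 30 → {26, 30}
insert 13 → {13, 26, 30}
insert 28 → {13, 26, 28, 30}
dispatch next → 13; now {26, 28, 30}
insert 19 → {19, 26, 28, 30}
insert 23 → {19, 23, 26, 28, 30}
insert 33 → {19, 23, 26, 28, 30, 33}
dispatch next → 19; now {23, 26, 28, 30, 33}
dispatch next → 23; now {26, 28, 30, 33}
dispatch next → 26; now {28, 30, 33}
insert 39 → {28, 30, 33, 39}
insert 18 → {18, 28, 30, 33, 39}
insert 25 → {18, 25, 28, 30, 33, 39}
dispatch next → 18; now {25, 28, 30, 33, 39}
insert 22 → {22, 25, 28, 30, 33, 39}
dispatch next → 22; now {25, 28, 30, 33, 39}
insert 9 → {9, 25, 28, 30, 33, 39}
insert 20 → {9, 20, 25, 28, 30, 33, 39}
insert 10 → {9, 10, 20, 25, 28, 30, 33, 39}
dispatch next → 9; now {10, 20, 25, 28, 30, 33, 39}
insert 14 → {10, 14, 20, 25, 28, 30, 33, 39}
insert 37 → {10, 14, 20, 25, 28, 30, 33, 37, 39}
insert 34 → {10, 14, 20, 25, 28, 30, 33, 34, 37, 39}
insert 29 → {10, 14, 20, 25, 28, 29, 30, 33, 34, 37, 39}
dispatch next → 10; now {14, 20, 25, 28, 29, 30, 33, 34, 37, 39}
insert 8 → {8, 14, 20, 25, 28, 29, 30, 33, 34, 37, 39}
dispatch next → 8; now {14, 20, 25, 28, 29, 30, 33, 34, 37, 39}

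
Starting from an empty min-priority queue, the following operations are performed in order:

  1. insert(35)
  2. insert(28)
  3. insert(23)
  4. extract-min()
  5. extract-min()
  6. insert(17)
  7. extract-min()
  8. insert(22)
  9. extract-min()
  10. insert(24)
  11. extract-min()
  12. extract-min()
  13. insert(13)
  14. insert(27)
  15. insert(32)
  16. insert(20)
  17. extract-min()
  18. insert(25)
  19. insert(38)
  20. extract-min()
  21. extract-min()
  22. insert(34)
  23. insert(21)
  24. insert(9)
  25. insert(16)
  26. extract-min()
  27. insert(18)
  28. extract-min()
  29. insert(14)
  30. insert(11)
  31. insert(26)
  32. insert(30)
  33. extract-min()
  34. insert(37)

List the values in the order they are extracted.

[23, 28, 17, 22, 24, 35, 13, 20, 25, 9, 16, 11]

insert 35 → {35}
insert 28 → {28, 35}
insert 23 → {23, 28, 35}
extract-min → 23; now {28, 35}
extract-min → 28; now {35}
insert 17 → {17, 35}
extract-min → 17; now {35}
insert 22 → {22, 35}
extract-min → 22; now {35}
insert 24 → {24, 35}
extract-min → 24; now {35}
extract-min → 35; now {}
insert 13 → {13}
insert 27 → {13, 27}
insert 32 → {13, 27, 32}
insert 20 → {13, 20, 27, 32}
extract-min → 13; now {20, 27, 32}
insert 25 → {20, 25, 27, 32}
insert 38 → {20, 25, 27, 32, 38}
extract-min → 20; now {25, 27, 32, 38}
extract-min → 25; now {27, 32, 38}
insert 34 → {27, 32, 34, 38}
insert 21 → {21, 27, 32, 34, 38}
insert 9 → {9, 21, 27, 32, 34, 38}
insert 16 → {9, 16, 21, 27, 32, 34, 38}
extract-min → 9; now {16, 21, 27, 32, 34, 38}
insert 18 → {16, 18, 21, 27, 32, 34, 38}
extract-min → 16; now {18, 21, 27, 32, 34, 38}
insert 14 → {14, 18, 21, 27, 32, 34, 38}
insert 11 → {11, 14, 18, 21, 27, 32, 34, 38}
insert 26 → {11, 14, 18, 21, 26, 27, 32, 34, 38}
insert 30 → {11, 14, 18, 21, 26, 27, 30, 32, 34, 38}
extract-min → 11; now {14, 18, 21, 26, 27, 30, 32, 34, 38}
insert 37 → {14, 18, 21, 26, 27, 30, 32, 34, 37, 38}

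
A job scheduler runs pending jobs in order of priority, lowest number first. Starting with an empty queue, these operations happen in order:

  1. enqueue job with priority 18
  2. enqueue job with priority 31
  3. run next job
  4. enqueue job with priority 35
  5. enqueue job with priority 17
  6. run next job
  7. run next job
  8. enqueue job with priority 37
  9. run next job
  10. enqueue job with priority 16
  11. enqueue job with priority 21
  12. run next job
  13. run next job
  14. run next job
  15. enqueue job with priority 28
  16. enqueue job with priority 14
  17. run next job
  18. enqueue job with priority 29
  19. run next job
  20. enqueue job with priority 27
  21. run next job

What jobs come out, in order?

18, 17, 31, 35, 16, 21, 37, 14, 28, 27

insert 18 → {18}
insert 31 → {18, 31}
run next job → 18; now {31}
insert 35 → {31, 35}
insert 17 → {17, 31, 35}
run next job → 17; now {31, 35}
run next job → 31; now {35}
insert 37 → {35, 37}
run next job → 35; now {37}
insert 16 → {16, 37}
insert 21 → {16, 21, 37}
run next job → 16; now {21, 37}
run next job → 21; now {37}
run next job → 37; now {}
insert 28 → {28}
insert 14 → {14, 28}
run next job → 14; now {28}
insert 29 → {28, 29}
run next job → 28; now {29}
insert 27 → {27, 29}
run next job → 27; now {29}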